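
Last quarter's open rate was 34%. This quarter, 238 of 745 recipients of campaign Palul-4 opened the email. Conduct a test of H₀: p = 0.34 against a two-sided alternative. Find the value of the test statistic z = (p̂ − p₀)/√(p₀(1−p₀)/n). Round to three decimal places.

z = -1.183

p̂ = 238/745 = 0.31946.
SE = √(p₀(1−p₀)/n) = √(0.2244/745) = 0.01736.
z = (0.31946 − 0.34)/0.01736 = -0.02054/0.01736 = -1.183.
p-value = 2·P(Z > 1.183) ≈ 0.2367.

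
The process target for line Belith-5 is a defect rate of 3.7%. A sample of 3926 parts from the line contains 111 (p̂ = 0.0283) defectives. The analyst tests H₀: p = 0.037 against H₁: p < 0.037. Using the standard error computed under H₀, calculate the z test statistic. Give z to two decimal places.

z = -2.90

p̂ = 111/3926 ≈ 0.0283.
Under H₀, SE = √(0.037·0.963/3926) = √(9.07565e-06) = 0.0030.
z = (0.0283 − 0.037)/0.0030 = -0.0087/0.0030 = -2.90.
p-value = P(Z < -2.897) ≈ 0.0019.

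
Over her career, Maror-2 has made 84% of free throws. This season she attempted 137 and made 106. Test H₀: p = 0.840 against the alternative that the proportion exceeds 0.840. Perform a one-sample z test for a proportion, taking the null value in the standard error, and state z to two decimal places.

z = -2.12

p̂ = 106/137 ≈ 0.7737.
SE = √(p₀(1−p₀)/n) = √(0.1344/137) = 0.0313.
z = (0.7737 − 0.84)/0.0313 = -0.0663/0.0313 = -2.12.
p-value = P(Z > -2.116) ≈ 0.9828.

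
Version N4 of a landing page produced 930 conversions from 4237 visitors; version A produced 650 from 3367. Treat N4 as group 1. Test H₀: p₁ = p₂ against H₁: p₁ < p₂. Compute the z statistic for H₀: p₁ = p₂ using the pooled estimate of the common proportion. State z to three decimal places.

p̂₁ = 930/4237 ≈ 0.219495, p̂₂ = 650/3367 ≈ 0.193050.
Pooled p̂ = (930+650)/(4237+3367) = 1580/7604 = 0.207785.
SE = √(0.164611 × 0.000533016) = 0.009367.
z = (0.219495 − 0.193050)/0.009367 = 0.026445/0.009367 = 2.823.

z = 2.823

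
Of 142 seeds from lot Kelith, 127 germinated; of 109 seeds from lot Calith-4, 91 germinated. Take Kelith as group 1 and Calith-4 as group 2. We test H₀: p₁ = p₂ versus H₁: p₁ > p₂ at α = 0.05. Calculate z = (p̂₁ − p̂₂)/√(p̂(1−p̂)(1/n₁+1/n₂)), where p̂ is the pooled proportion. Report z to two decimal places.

z = 1.38

p̂₁ = 127/142 = 0.8944, p̂₂ = 91/109 = 0.8349.
Pooled p̂ = (127+91)/(142+109) = 218/251 = 0.8685.
SE = √(0.114189 × 0.0162166) = 0.0430.
z = (0.8944 − 0.8349)/0.0430 = 0.0595/0.0430 = 1.38.
p-value = P(Z > 1.383) ≈ 0.0834, so at α = 0.05 we fail to reject H₀.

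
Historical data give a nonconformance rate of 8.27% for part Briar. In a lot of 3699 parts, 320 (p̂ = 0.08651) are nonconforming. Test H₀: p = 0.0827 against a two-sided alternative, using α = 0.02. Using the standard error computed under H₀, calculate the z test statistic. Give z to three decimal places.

p̂ = 320/3699 = 0.08651.
Standard error under H₀: √(0.0827×0.9173/3699) = 0.00453.
z = (0.08651 − 0.0827)/0.00453 = 0.00381/0.00453 = 0.841.
Two-sided p-value ≈ 2·Φ(−0.841) = 0.4002. With α = 0.02, fail to reject H₀.

z = 0.841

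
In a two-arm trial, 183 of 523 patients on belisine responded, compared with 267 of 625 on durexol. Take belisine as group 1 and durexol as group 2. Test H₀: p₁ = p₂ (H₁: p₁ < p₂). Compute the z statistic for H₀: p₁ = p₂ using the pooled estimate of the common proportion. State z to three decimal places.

z = -2.672

p̂₁ = 183/523 = 0.34990, p̂₂ = 267/625 = 0.42720.
Pooled p̂ = (183+267)/(523+625) = 450/1148 = 0.39199.
SE = √(0.238333 × 0.00351205) = 0.02893.
z = (0.34990 − 0.42720)/0.02893 = -0.07730/0.02893 = -2.672.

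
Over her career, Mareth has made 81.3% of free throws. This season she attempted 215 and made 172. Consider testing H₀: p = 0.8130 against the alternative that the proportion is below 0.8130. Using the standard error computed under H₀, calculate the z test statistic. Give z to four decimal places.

p̂ = 172/215 ≈ 0.800000.
SE = √(p₀(1−p₀)/n) = √(0.15203/215) = 0.026592.
z = (0.800000 − 0.813)/0.026592 = -0.013000/0.026592 = -0.4889.

z = -0.4889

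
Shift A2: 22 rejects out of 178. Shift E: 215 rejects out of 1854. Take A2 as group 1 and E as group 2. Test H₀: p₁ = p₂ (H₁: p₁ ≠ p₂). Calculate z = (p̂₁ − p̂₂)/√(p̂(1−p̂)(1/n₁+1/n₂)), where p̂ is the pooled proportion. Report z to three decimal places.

z = 0.303

p̂₁ = 22/178 ≈ 0.12360, p̂₂ = 215/1854 ≈ 0.11597.
Pooled p̂ = (22+215)/(178+1854) = 237/2032 = 0.11663.
SE = √(0.10303 × 0.00615735) = 0.02519.
z = (0.12360 − 0.11597)/0.02519 = 0.00763/0.02519 = 0.303.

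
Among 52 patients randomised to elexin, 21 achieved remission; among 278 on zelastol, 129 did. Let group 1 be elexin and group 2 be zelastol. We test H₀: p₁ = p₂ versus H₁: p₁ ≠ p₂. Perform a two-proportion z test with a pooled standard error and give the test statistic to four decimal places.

p̂₁ = 21/52 ≈ 0.403846, p̂₂ = 129/278 ≈ 0.464029.
Pooled p̂ = (21+129)/(52+278) = 150/330 = 0.454545.
SE = √(0.247934 × 0.0228279) = 0.075232.
z = (0.403846 − 0.464029)/0.075232 = -0.060183/0.075232 = -0.8000.

z = -0.8000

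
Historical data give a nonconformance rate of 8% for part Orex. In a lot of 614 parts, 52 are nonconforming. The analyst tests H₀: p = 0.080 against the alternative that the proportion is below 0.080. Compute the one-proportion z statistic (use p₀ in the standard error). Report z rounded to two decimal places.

p̂ = 52/614 = 0.0847.
Under H₀, SE = √(0.08·0.92/614) = √(0.00011987) = 0.0109.
z = (0.0847 − 0.08)/0.0109 = 0.0047/0.0109 = 0.43.

z = 0.43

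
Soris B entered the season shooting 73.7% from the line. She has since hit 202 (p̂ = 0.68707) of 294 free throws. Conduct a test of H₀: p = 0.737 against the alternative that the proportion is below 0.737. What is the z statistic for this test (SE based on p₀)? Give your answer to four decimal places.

z = -1.9444

p̂ = 202/294 ≈ 0.6870748.
SE = √(p₀(1−p₀)/n) = √(0.19383/294) = 0.0256766.
z = (0.6870748 − 0.737)/0.0256766 = -0.0499252/0.0256766 = -1.9444.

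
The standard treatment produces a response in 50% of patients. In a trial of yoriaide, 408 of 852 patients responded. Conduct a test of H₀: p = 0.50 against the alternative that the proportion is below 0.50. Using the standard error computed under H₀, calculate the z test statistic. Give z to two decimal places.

p̂ = 408/852 ≈ 0.4789.
SE = √(p₀(1−p₀)/n) = √(0.25/852) = 0.0171.
z = (0.4789 − 0.5)/0.0171 = -0.0211/0.0171 = -1.23.

z = -1.23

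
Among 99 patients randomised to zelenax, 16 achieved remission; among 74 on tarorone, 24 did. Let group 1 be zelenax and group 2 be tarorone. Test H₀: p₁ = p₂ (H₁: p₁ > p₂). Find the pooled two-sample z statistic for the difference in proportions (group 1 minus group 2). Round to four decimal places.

p̂₁ = 16/99 ≈ 0.161616, p̂₂ = 24/74 ≈ 0.324324.
Pooled p̂ = (16+24)/(99+74) = 40/173 = 0.231214.
SE = √(p̂(1−p̂)(1/n₁+1/n₂)) = √(0.231214·0.768786·0.0236145) = √(0.00419758) = 0.064789.
z = (0.161616 − 0.324324)/0.064789 = -0.162708/0.064789 = -2.5114.
p-value = P(Z > -2.511) ≈ 0.9940.

z = -2.5114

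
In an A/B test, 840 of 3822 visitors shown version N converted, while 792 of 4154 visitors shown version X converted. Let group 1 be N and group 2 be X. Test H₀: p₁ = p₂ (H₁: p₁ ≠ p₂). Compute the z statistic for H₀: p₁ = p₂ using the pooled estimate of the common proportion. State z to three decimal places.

p̂₁ = 840/3822 ≈ 0.21978, p̂₂ = 792/4154 ≈ 0.19066.
Pooled p̂ = (840+792)/(3822+4154) = 1632/7976 = 0.20461.
SE = √(p̂(1−p̂)(1/n₁+1/n₂)) = √(0.20461·0.79539·0.000502375) = √(8.176e-05) = 0.00904.
z = (0.21978 − 0.19066)/0.00904 = 0.02912/0.00904 = 3.221.

z = 3.221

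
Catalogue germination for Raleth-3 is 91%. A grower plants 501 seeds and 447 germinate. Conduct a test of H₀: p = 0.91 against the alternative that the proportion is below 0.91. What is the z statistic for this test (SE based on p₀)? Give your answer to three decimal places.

p̂ = 447/501 = 0.892216.
SE = √(p₀(1−p₀)/n) = √(0.0819/501) = 0.012786.
z = (0.892216 − 0.91)/0.012786 = -0.017784/0.012786 = -1.391.

z = -1.391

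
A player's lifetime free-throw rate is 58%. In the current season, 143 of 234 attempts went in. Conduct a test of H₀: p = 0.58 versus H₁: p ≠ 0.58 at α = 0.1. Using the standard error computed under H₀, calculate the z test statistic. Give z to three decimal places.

z = 0.964

p̂ = 143/234 = 0.61111.
Under H₀, SE = √(0.58·0.42/234) = √(0.00104103) = 0.03226.
z = (0.61111 − 0.58)/0.03226 = 0.03111/0.03226 = 0.964.
Two-sided p-value ≈ 2·Φ(−0.964) = 0.3349. With α = 0.1, fail to reject H₀.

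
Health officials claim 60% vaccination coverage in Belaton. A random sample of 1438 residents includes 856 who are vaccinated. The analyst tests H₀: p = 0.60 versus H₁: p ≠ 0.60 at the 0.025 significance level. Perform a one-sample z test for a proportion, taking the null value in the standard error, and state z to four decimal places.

p̂ = 856/1438 = 0.5952712.
Under H₀, SE = √(0.6·0.4/1438) = √(0.000166898) = 0.0129189.
z = (0.5952712 − 0.6)/0.0129189 = -0.0047288/0.0129189 = -0.3660.
p-value = 2·P(Z > 0.366) ≈ 0.7143, so at α = 0.025 we fail to reject H₀.

z = -0.3660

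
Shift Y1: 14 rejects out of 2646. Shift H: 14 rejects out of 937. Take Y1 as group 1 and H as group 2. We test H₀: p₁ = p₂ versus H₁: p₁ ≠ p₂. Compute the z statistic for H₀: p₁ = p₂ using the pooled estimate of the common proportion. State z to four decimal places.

z = -2.8829

p̂₁ = 14/2646 ≈ 0.0052910, p̂₂ = 14/937 ≈ 0.0149413.
Pooled p̂ = (14+14)/(2646+937) = 28/3583 = 0.0078147.
SE = √(0.00775361 × 0.00144516) = 0.0033474.
z = (0.0052910 − 0.0149413)/0.0033474 = -0.0096503/0.0033474 = -2.8829.
p-value = 2·P(Z > 2.883) ≈ 0.0039.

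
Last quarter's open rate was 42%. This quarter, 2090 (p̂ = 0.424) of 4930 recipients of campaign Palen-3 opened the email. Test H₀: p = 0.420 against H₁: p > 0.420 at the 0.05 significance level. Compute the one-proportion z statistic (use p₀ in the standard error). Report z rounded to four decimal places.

p̂ = 2090/4930 ≈ 0.423935.
Under H₀, SE = √(0.42·0.58/4930) = √(4.94118e-05) = 0.007029.
z = (0.423935 − 0.42)/0.007029 = 0.003935/0.007029 = 0.5598.
p-value = P(Z > 0.560) ≈ 0.2878; since p > α = 0.05, fail to reject H₀.

z = 0.5598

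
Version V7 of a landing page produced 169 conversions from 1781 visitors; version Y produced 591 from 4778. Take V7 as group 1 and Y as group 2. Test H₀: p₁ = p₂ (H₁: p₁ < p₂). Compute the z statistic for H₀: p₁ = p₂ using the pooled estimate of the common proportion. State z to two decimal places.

p̂₁ = 169/1781 = 0.0949, p̂₂ = 591/4778 = 0.1237.
Pooled p̂ = (169+591)/(1781+4778) = 760/6559 = 0.1159.
SE = √(0.102445 × 0.000770775) = 0.0089.
z = (0.0949 − 0.1237)/0.0089 = -0.0288/0.0089 = -3.24.

z = -3.24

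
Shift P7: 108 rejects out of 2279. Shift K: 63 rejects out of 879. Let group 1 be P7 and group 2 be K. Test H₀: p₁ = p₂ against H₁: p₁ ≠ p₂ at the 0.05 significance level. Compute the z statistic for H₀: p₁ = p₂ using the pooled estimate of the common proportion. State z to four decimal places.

z = -2.7025

p̂₁ = 108/2279 ≈ 0.0473892, p̂₂ = 63/879 ≈ 0.0716724.
Pooled p̂ = (108+63)/(2279+879) = 171/3158 = 0.0541482.
SE = √(0.0512162 × 0.00157645) = 0.0089855.
z = (0.0473892 − 0.0716724)/0.0089855 = -0.0242832/0.0089855 = -2.7025.
p-value = 2·P(Z > 2.702) ≈ 0.0069; since p < α = 0.05, reject H₀.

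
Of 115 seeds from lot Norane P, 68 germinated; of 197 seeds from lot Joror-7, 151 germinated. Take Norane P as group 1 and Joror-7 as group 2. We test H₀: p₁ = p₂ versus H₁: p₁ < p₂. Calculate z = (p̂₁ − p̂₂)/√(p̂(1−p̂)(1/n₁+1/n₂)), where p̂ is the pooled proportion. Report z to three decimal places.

z = -3.264

p̂₁ = 68/115 = 0.59130, p̂₂ = 151/197 = 0.76650.
Pooled p̂ = (68+151)/(115+197) = 219/312 = 0.70192.
SE = √(p̂(1−p̂)(1/n₁+1/n₂)) = √(0.70192·0.29808·0.0137718) = √(0.00288143) = 0.05368.
z = (0.59130 − 0.76650)/0.05368 = -0.17520/0.05368 = -3.264.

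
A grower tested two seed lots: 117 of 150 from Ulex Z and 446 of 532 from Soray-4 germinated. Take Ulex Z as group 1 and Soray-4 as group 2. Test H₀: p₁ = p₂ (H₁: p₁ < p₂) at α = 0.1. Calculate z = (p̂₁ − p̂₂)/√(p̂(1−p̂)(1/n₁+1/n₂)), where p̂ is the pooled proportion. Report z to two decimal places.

z = -1.66

p̂₁ = 117/150 ≈ 0.7800, p̂₂ = 446/532 ≈ 0.8383.
Pooled p̂ = (117+446)/(150+532) = 563/682 = 0.8255.
SE = √(0.144041 × 0.00854637) = 0.0351.
z = (0.7800 − 0.8383)/0.0351 = -0.0583/0.0351 = -1.66.
p-value = P(Z < -1.663) ≈ 0.0482; since p < α = 0.1, reject H₀.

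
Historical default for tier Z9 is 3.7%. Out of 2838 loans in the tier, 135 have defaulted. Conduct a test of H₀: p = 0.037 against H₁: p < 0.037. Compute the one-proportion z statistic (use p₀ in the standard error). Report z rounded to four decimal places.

p̂ = 135/2838 = 0.0475687.
Under H₀, SE = √(0.037·0.963/2838) = √(1.2555e-05) = 0.0035433.
z = (0.0475687 − 0.037)/0.0035433 = 0.0105687/0.0035433 = 2.9827.
p-value = P(Z < 2.983) ≈ 0.9986.

z = 2.9827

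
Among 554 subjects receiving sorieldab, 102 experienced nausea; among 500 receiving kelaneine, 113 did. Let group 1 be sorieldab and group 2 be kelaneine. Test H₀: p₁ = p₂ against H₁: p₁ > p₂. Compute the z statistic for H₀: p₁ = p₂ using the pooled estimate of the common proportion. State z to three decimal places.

z = -1.685

p̂₁ = 102/554 = 0.18412, p̂₂ = 113/500 = 0.22600.
Pooled p̂ = (102+113)/(554+500) = 215/1054 = 0.20398.
SE = √(p̂(1−p̂)(1/n₁+1/n₂)) = √(0.20398·0.79602·0.00380505) = √(0.000617846) = 0.02486.
z = (0.18412 − 0.22600)/0.02486 = -0.04188/0.02486 = -1.685.
p-value = P(Z > -1.685) ≈ 0.9540.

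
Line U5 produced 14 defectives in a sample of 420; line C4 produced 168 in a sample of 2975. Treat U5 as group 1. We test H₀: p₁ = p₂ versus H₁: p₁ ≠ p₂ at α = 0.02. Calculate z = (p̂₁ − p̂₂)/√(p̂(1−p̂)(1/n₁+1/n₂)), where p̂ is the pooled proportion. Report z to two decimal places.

z = -1.97

p̂₁ = 14/420 = 0.03333, p̂₂ = 168/2975 = 0.05647.
Pooled p̂ = (14+168)/(420+2975) = 182/3395 = 0.05361.
SE = √(0.0507344 × 0.00271709) = 0.01174.
z = (0.03333 − 0.05647)/0.01174 = -0.02314/0.01174 = -1.97.
Two-sided p-value ≈ 2·Φ(−1.971) = 0.0488, so at α = 0.02 we fail to reject H₀.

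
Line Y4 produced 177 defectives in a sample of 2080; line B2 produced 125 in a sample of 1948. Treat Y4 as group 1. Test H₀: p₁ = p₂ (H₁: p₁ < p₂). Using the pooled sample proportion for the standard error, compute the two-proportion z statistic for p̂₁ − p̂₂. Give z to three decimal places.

z = 2.520

p̂₁ = 177/2080 = 0.0850962, p̂₂ = 125/1948 = 0.0641684.
Pooled p̂ = (177+125)/(2080+1948) = 302/4028 = 0.0749752.
SE = √(p̂(1−p̂)(1/n₁+1/n₂)) = √(0.0749752·0.9250248·0.000994116) = √(6.89458e-05) = 0.0083034.
z = (0.0850962 − 0.0641684)/0.0083034 = 0.0209278/0.0083034 = 2.520.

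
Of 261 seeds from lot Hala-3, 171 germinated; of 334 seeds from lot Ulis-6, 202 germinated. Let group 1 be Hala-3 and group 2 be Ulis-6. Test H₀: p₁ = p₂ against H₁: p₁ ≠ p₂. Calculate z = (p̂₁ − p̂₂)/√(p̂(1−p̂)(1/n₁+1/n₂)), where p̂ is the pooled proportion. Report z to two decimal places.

p̂₁ = 171/261 = 0.6552, p̂₂ = 202/334 = 0.6048.
Pooled p̂ = (171+202)/(261+334) = 373/595 = 0.6269.
SE = √(0.233899 × 0.00682543) = 0.0400.
z = (0.6552 − 0.6048)/0.0400 = 0.0504/0.0400 = 1.26.

z = 1.26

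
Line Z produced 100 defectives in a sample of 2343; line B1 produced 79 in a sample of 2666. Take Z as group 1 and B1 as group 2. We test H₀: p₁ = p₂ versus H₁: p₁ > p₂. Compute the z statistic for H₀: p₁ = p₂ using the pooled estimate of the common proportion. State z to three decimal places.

p̂₁ = 100/2343 = 0.042680, p̂₂ = 79/2666 = 0.029632.
Pooled p̂ = (100+79)/(2343+2666) = 179/5009 = 0.035736.
SE = √(0.0344586 × 0.000801897) = 0.005257.
z = (0.042680 − 0.029632)/0.005257 = 0.013048/0.005257 = 2.482.

z = 2.482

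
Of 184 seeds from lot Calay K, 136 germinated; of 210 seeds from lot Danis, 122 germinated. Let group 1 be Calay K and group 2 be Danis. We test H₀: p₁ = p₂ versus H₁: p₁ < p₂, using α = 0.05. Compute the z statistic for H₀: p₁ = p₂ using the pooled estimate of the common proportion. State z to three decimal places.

p̂₁ = 136/184 = 0.73913, p̂₂ = 122/210 = 0.58095.
Pooled p̂ = (136+122)/(184+210) = 258/394 = 0.65482.
SE = √(0.22603 × 0.0101967) = 0.04801.
z = (0.73913 − 0.58095)/0.04801 = 0.15818/0.04801 = 3.295.
p-value = P(Z < 3.295) ≈ 0.9995, so at α = 0.05 we fail to reject H₀.

z = 3.295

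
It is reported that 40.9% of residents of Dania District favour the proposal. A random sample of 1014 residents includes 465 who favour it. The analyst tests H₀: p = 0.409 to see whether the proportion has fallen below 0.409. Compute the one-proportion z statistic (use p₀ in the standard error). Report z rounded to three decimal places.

z = 3.211

p̂ = 465/1014 = 0.45858.
Under H₀, SE = √(0.409·0.591/1014) = √(0.000238382) = 0.01544.
z = (0.45858 − 0.409)/0.01544 = 0.04958/0.01544 = 3.211.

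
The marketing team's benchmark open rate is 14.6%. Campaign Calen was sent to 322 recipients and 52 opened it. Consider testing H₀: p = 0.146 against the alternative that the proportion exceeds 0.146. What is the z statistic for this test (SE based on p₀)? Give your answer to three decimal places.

z = 0.787

p̂ = 52/322 = 0.16149.
SE = √(p₀(1−p₀)/n) = √(0.12468/322) = 0.01968.
z = (0.16149 − 0.146)/0.01968 = 0.01549/0.01968 = 0.787.
p-value = P(Z > 0.787) ≈ 0.2156.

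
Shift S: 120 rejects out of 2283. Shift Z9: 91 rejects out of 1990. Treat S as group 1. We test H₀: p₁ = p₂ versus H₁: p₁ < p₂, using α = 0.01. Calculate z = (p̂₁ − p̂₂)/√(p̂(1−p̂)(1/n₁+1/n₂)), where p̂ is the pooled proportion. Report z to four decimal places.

z = 1.0285

p̂₁ = 120/2283 = 0.0525624, p̂₂ = 91/1990 = 0.0457286.
Pooled p̂ = (120+91)/(2283+1990) = 211/4273 = 0.0493798.
SE = √(0.0469415 × 0.000940533) = 0.0066445.
z = (0.0525624 − 0.0457286)/0.0066445 = 0.0068338/0.0066445 = 1.0285.
p-value = P(Z < 1.028) ≈ 0.8481. With α = 0.01, fail to reject H₀.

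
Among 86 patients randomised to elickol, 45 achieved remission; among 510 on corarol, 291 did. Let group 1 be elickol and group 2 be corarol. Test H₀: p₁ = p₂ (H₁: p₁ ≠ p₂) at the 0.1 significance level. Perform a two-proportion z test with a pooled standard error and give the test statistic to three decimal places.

z = -0.819

p̂₁ = 45/86 = 0.52326, p̂₂ = 291/510 = 0.57059.
Pooled p̂ = (45+291)/(86+510) = 336/596 = 0.56376.
SE = √(p̂(1−p̂)(1/n₁+1/n₂)) = √(0.56376·0.43624·0.0135887) = √(0.00334193) = 0.05781.
z = (0.52326 − 0.57059)/0.05781 = -0.04733/0.05781 = -0.819.
Two-sided p-value ≈ 2·Φ(−0.819) = 0.4129, so at α = 0.1 we fail to reject H₀.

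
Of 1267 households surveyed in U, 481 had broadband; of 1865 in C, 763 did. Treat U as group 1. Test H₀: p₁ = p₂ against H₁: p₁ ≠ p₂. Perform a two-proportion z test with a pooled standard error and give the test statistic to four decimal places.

p̂₁ = 481/1267 ≈ 0.3796369, p̂₂ = 763/1865 ≈ 0.4091153.
Pooled p̂ = (481+763)/(1267+1865) = 1244/3132 = 0.3971903.
SE = √(p̂(1−p̂)(1/n₁+1/n₂)) = √(0.3971903·0.6028097·0.00132546) = √(0.000317355) = 0.0178145.
z = (0.3796369 − 0.4091153)/0.0178145 = -0.0294784/0.0178145 = -1.6547.

z = -1.6547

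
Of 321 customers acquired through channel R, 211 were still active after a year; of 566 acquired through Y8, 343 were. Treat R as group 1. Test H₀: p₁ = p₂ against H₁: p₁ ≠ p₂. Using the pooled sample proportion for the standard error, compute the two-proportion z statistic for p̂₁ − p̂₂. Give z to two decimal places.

z = 1.52

p̂₁ = 211/321 ≈ 0.6573, p̂₂ = 343/566 ≈ 0.6060.
Pooled p̂ = (211+343)/(321+566) = 554/887 = 0.6246.
SE = √(0.234481 × 0.00488205) = 0.0338.
z = (0.6573 − 0.6060)/0.0338 = 0.0513/0.0338 = 1.52.
p-value = 2·P(Z > 1.517) ≈ 0.1294.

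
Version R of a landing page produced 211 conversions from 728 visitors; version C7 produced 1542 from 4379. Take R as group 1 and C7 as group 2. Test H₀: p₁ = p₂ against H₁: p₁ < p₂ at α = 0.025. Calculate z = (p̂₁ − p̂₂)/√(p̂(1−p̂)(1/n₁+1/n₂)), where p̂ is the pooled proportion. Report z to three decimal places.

z = -3.278

p̂₁ = 211/728 = 0.289835, p̂₂ = 1542/4379 = 0.352135.
Pooled p̂ = (211+1542)/(728+4379) = 1753/5107 = 0.343254.
SE = √(p̂(1−p̂)(1/n₁+1/n₂)) = √(0.343254·0.656746·0.00160199) = √(0.000361138) = 0.019004.
z = (0.289835 − 0.352135)/0.019004 = -0.062300/0.019004 = -3.278.
p-value = P(Z < -3.278) ≈ 0.0005; since p < α = 0.025, reject H₀.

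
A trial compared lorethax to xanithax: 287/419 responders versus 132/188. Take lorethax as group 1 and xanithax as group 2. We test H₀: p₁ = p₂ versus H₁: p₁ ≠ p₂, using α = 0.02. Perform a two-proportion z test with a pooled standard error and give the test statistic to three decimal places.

p̂₁ = 287/419 = 0.68496, p̂₂ = 132/188 = 0.70213.
Pooled p̂ = (287+132)/(419+188) = 419/607 = 0.69028.
SE = √(0.213793 × 0.00770578) = 0.04059.
z = (0.68496 − 0.70213)/0.04059 = -0.01717/0.04059 = -0.423.
p-value = 2·P(Z > 0.423) ≈ 0.6724, so at α = 0.02 we fail to reject H₀.

z = -0.423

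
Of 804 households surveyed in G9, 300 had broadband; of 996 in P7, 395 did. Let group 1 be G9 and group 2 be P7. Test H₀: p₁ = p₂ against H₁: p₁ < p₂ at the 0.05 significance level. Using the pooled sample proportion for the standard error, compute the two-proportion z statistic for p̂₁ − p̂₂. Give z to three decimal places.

z = -1.016

p̂₁ = 300/804 = 0.37313, p̂₂ = 395/996 = 0.39659.
Pooled p̂ = (300+395)/(804+996) = 695/1800 = 0.38611.
SE = √(p̂(1−p̂)(1/n₁+1/n₂)) = √(0.38611·0.61389·0.0022478) = √(0.000532794) = 0.02308.
z = (0.37313 − 0.39659)/0.02308 = -0.02346/0.02308 = -1.016.
p-value = P(Z < -1.016) ≈ 0.1548, so at α = 0.05 we fail to reject H₀.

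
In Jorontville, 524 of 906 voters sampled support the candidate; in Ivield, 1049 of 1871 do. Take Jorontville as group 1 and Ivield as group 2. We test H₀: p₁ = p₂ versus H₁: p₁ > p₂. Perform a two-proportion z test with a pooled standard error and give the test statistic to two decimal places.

z = 0.88

p̂₁ = 524/906 ≈ 0.5784, p̂₂ = 1049/1871 ≈ 0.5607.
Pooled p̂ = (524+1049)/(906+1871) = 1573/2777 = 0.5664.
SE = √(0.245586 × 0.00163823) = 0.0201.
z = (0.5784 − 0.5607)/0.0201 = 0.0177/0.0201 = 0.88.
p-value = P(Z > 0.883) ≈ 0.1887.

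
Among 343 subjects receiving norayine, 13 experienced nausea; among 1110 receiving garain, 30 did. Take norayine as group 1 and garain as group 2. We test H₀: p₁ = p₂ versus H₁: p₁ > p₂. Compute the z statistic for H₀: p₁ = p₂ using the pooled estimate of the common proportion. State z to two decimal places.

p̂₁ = 13/343 = 0.0379, p̂₂ = 30/1110 = 0.0270.
Pooled p̂ = (13+30)/(343+1110) = 43/1453 = 0.0296.
SE = √(p̂(1−p̂)(1/n₁+1/n₂)) = √(0.0296·0.9704·0.00381635) = √(0.000109599) = 0.0105.
z = (0.0379 − 0.0270)/0.0105 = 0.0109/0.0105 = 1.04.
p-value = P(Z > 1.039) ≈ 0.1495.

z = 1.04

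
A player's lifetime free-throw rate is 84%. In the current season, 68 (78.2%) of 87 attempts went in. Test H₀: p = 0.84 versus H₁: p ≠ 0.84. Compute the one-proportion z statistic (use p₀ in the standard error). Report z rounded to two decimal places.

z = -1.49

p̂ = 68/87 ≈ 0.7816.
Under H₀, SE = √(0.84·0.16/87) = √(0.00154483) = 0.0393.
z = (0.7816 − 0.84)/0.0393 = -0.0584/0.0393 = -1.49.
Two-sided p-value ≈ 2·Φ(−1.486) = 0.1374.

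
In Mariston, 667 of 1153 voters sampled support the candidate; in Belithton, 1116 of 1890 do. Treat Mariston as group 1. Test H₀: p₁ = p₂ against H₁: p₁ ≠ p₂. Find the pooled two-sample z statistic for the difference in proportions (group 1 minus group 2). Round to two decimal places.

p̂₁ = 667/1153 ≈ 0.5785, p̂₂ = 1116/1890 ≈ 0.5905.
Pooled p̂ = (667+1116)/(1153+1890) = 1783/3043 = 0.5859.
SE = √(0.242615 × 0.0013964) = 0.0184.
z = (0.5785 − 0.5905)/0.0184 = -0.0120/0.0184 = -0.65.
p-value = 2·P(Z > 0.651) ≈ 0.5149.

z = -0.65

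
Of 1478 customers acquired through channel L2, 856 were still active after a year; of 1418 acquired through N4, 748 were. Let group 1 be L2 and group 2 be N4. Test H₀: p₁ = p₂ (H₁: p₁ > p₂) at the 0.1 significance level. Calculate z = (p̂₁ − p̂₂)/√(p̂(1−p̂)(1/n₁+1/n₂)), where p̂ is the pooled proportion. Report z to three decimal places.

z = 2.796

p̂₁ = 856/1478 ≈ 0.579161, p̂₂ = 748/1418 ≈ 0.527504.
Pooled p̂ = (856+748)/(1478+1418) = 1604/2896 = 0.553867.
SE = √(0.247098 × 0.00138181) = 0.018478.
z = (0.579161 − 0.527504)/0.018478 = 0.051657/0.018478 = 2.796.
p-value = P(Z > 2.796) ≈ 0.0026. With α = 0.1, reject H₀.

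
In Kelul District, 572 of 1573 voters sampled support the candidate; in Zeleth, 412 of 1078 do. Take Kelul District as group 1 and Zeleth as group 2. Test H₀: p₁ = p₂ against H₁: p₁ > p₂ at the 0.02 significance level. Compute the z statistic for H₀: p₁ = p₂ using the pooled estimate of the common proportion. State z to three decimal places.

z = -0.971

p̂₁ = 572/1573 = 0.36364, p̂₂ = 412/1078 = 0.38219.
Pooled p̂ = (572+412)/(1573+1078) = 984/2651 = 0.37118.
SE = √(p̂(1−p̂)(1/n₁+1/n₂)) = √(0.37118·0.62882·0.00156337) = √(0.0003649) = 0.01910.
z = (0.36364 − 0.38219)/0.01910 = -0.01855/0.01910 = -0.971.
p-value = P(Z > -0.971) ≈ 0.8343. With α = 0.02, fail to reject H₀.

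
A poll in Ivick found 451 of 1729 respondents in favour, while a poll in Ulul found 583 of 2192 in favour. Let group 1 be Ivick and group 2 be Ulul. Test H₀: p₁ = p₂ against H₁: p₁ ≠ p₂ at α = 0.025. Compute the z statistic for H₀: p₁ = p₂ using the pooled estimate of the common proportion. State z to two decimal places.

z = -0.36

p̂₁ = 451/1729 = 0.26084, p̂₂ = 583/2192 = 0.26597.
Pooled p̂ = (451+583)/(1729+2192) = 1034/3921 = 0.26371.
SE = √(p̂(1−p̂)(1/n₁+1/n₂)) = √(0.26371·0.73629·0.00103457) = √(0.000200879) = 0.01417.
z = (0.26084 − 0.26597)/0.01417 = -0.00513/0.01417 = -0.36.
p-value = 2·P(Z > 0.361) ≈ 0.7178, so at α = 0.025 we fail to reject H₀.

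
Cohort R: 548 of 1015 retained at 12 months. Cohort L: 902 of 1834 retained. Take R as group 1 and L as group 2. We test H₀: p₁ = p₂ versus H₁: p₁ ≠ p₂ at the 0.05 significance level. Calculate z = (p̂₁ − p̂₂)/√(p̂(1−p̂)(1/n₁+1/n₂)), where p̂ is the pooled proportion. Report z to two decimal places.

p̂₁ = 548/1015 = 0.53990, p̂₂ = 902/1834 = 0.49182.
Pooled p̂ = (548+902)/(1015+1834) = 1450/2849 = 0.50895.
SE = √(0.24992 × 0.00153048) = 0.01956.
z = (0.53990 − 0.49182)/0.01956 = 0.04808/0.01956 = 2.46.
Two-sided p-value ≈ 2·Φ(−2.458) = 0.0140; since p < α = 0.05, reject H₀.

z = 2.46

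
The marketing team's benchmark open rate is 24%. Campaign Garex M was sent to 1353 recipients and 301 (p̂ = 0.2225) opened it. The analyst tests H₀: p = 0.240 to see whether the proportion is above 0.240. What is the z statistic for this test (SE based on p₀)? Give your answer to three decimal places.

p̂ = 301/1353 ≈ 0.22247.
Under H₀, SE = √(0.24·0.76/1353) = √(0.000134812) = 0.01161.
z = (0.22247 − 0.24)/0.01161 = -0.01753/0.01161 = -1.510.
p-value = P(Z > -1.510) ≈ 0.9345.

z = -1.510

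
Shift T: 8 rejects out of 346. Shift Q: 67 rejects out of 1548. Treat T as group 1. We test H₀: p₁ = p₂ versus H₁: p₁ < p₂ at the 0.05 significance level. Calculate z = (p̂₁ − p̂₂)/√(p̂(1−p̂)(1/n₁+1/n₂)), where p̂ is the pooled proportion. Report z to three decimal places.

z = -1.738

p̂₁ = 8/346 = 0.02312, p̂₂ = 67/1548 = 0.04328.
Pooled p̂ = (8+67)/(346+1548) = 75/1894 = 0.03960.
SE = √(p̂(1−p̂)(1/n₁+1/n₂)) = √(0.03960·0.96040·0.00353617) = √(0.000134483) = 0.01160.
z = (0.02312 − 0.04328)/0.01160 = -0.02016/0.01160 = -1.738.
p-value = P(Z < -1.738) ≈ 0.0411, so at α = 0.05 we reject H₀.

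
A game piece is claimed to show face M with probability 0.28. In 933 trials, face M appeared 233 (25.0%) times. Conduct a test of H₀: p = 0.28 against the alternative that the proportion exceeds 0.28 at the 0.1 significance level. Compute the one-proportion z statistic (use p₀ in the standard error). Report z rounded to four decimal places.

p̂ = 233/933 = 0.2497320.
Standard error under H₀: √(0.28×0.72/933) = 0.0146996.
z = (0.2497320 − 0.28)/0.0146996 = -0.0302680/0.0146996 = -2.0591.
p-value = P(Z > -2.059) ≈ 0.9803, so at α = 0.1 we fail to reject H₀.

z = -2.0591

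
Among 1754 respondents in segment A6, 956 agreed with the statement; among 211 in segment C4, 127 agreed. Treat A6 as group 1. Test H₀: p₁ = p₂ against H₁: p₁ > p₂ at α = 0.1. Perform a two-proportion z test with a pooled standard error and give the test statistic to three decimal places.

p̂₁ = 956/1754 = 0.54504, p̂₂ = 127/211 = 0.60190.
Pooled p̂ = (956+127)/(1754+211) = 1083/1965 = 0.55115.
SE = √(0.247384 × 0.00530946) = 0.03624.
z = (0.54504 − 0.60190)/0.03624 = -0.05686/0.03624 = -1.569.
p-value = P(Z > -1.569) ≈ 0.9417; since p > α = 0.1, fail to reject H₀.

z = -1.569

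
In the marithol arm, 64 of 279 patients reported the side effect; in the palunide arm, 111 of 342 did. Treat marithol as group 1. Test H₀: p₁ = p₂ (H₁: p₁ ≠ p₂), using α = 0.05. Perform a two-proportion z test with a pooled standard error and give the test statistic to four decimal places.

p̂₁ = 64/279 = 0.229391, p̂₂ = 111/342 = 0.324561.
Pooled p̂ = (64+111)/(279+342) = 175/621 = 0.281804.
SE = √(0.20239 × 0.00650821) = 0.036293.
z = (0.229391 − 0.324561)/0.036293 = -0.095170/0.036293 = -2.6223.
Two-sided p-value ≈ 2·Φ(−2.622) = 0.0087; since p < α = 0.05, reject H₀.

z = -2.6223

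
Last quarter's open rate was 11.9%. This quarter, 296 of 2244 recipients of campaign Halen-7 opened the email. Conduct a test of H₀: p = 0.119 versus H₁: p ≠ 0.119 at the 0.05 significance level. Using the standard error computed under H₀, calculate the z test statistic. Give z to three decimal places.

p̂ = 296/2244 = 0.131907.
Under H₀, SE = √(0.119·0.881/2244) = √(4.67197e-05) = 0.006835.
z = (0.131907 − 0.119)/0.006835 = 0.012907/0.006835 = 1.888.
Two-sided p-value ≈ 2·Φ(−1.888) = 0.0590; since p > α = 0.05, fail to reject H₀.

z = 1.888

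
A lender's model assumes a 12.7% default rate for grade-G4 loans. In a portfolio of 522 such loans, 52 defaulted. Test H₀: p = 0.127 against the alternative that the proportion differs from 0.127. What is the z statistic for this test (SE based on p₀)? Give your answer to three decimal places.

p̂ = 52/522 ≈ 0.09962.
Under H₀, SE = √(0.127·0.873/522) = √(0.000212397) = 0.01457.
z = (0.09962 − 0.127)/0.01457 = -0.02738/0.01457 = -1.879.
Two-sided p-value ≈ 2·Φ(−1.879) = 0.0603.

z = -1.879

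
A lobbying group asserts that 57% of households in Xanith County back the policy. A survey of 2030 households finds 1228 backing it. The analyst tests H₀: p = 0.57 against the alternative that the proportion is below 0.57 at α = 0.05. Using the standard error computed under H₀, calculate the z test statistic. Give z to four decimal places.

p̂ = 1228/2030 ≈ 0.6049261.
Standard error under H₀: √(0.57×0.43/2030) = 0.0109881.
z = (0.6049261 − 0.57)/0.0109881 = 0.0349261/0.0109881 = 3.1785.
p-value = P(Z < 3.179) ≈ 0.9993, so at α = 0.05 we fail to reject H₀.

z = 3.1785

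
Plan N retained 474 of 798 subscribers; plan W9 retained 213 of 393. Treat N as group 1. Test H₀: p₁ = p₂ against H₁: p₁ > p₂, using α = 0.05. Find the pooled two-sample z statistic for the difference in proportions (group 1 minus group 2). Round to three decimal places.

z = 1.708

p̂₁ = 474/798 = 0.59398, p̂₂ = 213/393 = 0.54198.
Pooled p̂ = (474+213)/(798+393) = 687/1191 = 0.57683.
SE = √(p̂(1−p̂)(1/n₁+1/n₂)) = √(0.57683·0.42317·0.00379766) = √(0.000927001) = 0.03045.
z = (0.59398 − 0.54198)/0.03045 = 0.05200/0.03045 = 1.708.
p-value = P(Z > 1.708) ≈ 0.0438, so at α = 0.05 we reject H₀.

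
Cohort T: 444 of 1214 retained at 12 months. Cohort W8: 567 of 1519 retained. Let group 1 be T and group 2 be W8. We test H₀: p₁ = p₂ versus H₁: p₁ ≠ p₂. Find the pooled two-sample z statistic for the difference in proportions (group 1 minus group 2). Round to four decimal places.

p̂₁ = 444/1214 = 0.365733, p̂₂ = 567/1519 = 0.373272.
Pooled p̂ = (444+567)/(1214+1519) = 1011/2733 = 0.369923.
SE = √(p̂(1−p̂)(1/n₁+1/n₂)) = √(0.369923·0.630077·0.00148205) = √(0.000345436) = 0.018586.
z = (0.365733 − 0.373272)/0.018586 = -0.007539/0.018586 = -0.4056.
Two-sided p-value ≈ 2·Φ(−0.406) = 0.6850.

z = -0.4056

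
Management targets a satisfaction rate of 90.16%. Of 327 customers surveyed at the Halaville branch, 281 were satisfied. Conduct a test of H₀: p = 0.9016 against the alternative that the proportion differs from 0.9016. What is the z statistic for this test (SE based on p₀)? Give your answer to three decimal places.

p̂ = 281/327 = 0.85933.
Standard error under H₀: √(0.9016×0.0984/327) = 0.01647.
z = (0.85933 − 0.9016)/0.01647 = -0.04227/0.01647 = -2.566.
Two-sided p-value ≈ 2·Φ(−2.566) = 0.0103.

z = -2.566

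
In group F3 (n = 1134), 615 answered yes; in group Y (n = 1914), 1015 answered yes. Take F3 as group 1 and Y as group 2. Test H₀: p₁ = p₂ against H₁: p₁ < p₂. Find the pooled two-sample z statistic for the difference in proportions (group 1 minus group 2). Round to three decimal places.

z = 0.643

p̂₁ = 615/1134 = 0.542328, p̂₂ = 1015/1914 = 0.530303.
Pooled p̂ = (615+1015)/(1134+1914) = 1630/3048 = 0.534777.
SE = √(0.248791 × 0.0014043) = 0.018692.
z = (0.542328 − 0.530303)/0.018692 = 0.012025/0.018692 = 0.643.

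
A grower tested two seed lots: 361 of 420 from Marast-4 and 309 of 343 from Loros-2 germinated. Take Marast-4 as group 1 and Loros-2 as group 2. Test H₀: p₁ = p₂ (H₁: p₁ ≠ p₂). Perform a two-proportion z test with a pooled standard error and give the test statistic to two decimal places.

p̂₁ = 361/420 = 0.8595, p̂₂ = 309/343 = 0.9009.
Pooled p̂ = (361+309)/(420+343) = 670/763 = 0.8781.
SE = √(0.107031 × 0.0052964) = 0.0238.
z = (0.8595 − 0.9009)/0.0238 = -0.0414/0.0238 = -1.74.

z = -1.74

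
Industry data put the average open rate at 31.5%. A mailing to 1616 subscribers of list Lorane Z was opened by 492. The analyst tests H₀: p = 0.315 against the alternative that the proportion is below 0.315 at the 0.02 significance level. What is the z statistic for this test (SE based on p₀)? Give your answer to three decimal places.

p̂ = 492/1616 = 0.304455.
Standard error under H₀: √(0.315×0.685/1616) = 0.011555.
z = (0.304455 − 0.315)/0.011555 = -0.010545/0.011555 = -0.913.
p-value = P(Z < -0.913) ≈ 0.1807. With α = 0.02, fail to reject H₀.

z = -0.913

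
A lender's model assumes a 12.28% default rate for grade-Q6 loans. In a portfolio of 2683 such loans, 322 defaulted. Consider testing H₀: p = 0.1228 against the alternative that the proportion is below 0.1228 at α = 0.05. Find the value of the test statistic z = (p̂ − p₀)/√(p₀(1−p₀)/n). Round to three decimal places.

p̂ = 322/2683 ≈ 0.12001.
SE = √(p₀(1−p₀)/n) = √(0.10772/2683) = 0.00634.
z = (0.12001 − 0.1228)/0.00634 = -0.00279/0.00634 = -0.440.
p-value = P(Z < -0.440) ≈ 0.3301; since p > α = 0.05, fail to reject H₀.

z = -0.440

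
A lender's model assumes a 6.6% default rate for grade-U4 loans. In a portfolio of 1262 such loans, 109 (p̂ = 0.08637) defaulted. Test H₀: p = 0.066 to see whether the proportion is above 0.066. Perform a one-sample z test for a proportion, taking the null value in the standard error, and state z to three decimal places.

z = 2.915

p̂ = 109/1262 = 0.086371.
SE = √(p₀(1−p₀)/n) = √(0.061644/1262) = 0.006989.
z = (0.086371 − 0.066)/0.006989 = 0.020371/0.006989 = 2.915.
p-value = P(Z > 2.915) ≈ 0.0018.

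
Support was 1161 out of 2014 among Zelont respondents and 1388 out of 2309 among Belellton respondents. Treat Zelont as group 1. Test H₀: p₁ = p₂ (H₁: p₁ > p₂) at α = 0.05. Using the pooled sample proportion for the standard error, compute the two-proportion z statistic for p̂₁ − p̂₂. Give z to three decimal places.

z = -1.644

p̂₁ = 1161/2014 = 0.576465, p̂₂ = 1388/2309 = 0.601126.
Pooled p̂ = (1161+1388)/(2014+2309) = 2549/4323 = 0.589637.
SE = √(0.241965 × 0.000929612) = 0.014998.
z = (0.576465 − 0.601126)/0.014998 = -0.024661/0.014998 = -1.644.
p-value = P(Z > -1.644) ≈ 0.9499, so at α = 0.05 we fail to reject H₀.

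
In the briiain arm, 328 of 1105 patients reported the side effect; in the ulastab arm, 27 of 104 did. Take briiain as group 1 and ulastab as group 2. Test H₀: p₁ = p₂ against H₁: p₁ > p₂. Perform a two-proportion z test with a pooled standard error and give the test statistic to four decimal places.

p̂₁ = 328/1105 = 0.2968326, p̂₂ = 27/104 = 0.2596154.
Pooled p̂ = (328+27)/(1105+104) = 355/1209 = 0.2936311.
SE = √(0.207412 × 0.0105204) = 0.0467124.
z = (0.2968326 − 0.2596154)/0.0467124 = 0.0372172/0.0467124 = 0.7967.
p-value = P(Z > 0.797) ≈ 0.2128.

z = 0.7967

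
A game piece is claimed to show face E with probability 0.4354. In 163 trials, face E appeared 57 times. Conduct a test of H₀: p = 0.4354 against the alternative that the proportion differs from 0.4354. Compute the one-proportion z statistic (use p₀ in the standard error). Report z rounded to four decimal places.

z = -2.2070

p̂ = 57/163 ≈ 0.349693.
SE = √(p₀(1−p₀)/n) = √(0.24583/163) = 0.038835.
z = (0.349693 − 0.4354)/0.038835 = -0.085707/0.038835 = -2.2070.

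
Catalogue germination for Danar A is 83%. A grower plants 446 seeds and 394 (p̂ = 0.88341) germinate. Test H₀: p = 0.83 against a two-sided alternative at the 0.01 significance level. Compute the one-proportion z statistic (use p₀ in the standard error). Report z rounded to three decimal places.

p̂ = 394/446 ≈ 0.883408.
SE = √(p₀(1−p₀)/n) = √(0.1411/446) = 0.017787.
z = (0.883408 − 0.83)/0.017787 = 0.053408/0.017787 = 3.003.
p-value = 2·P(Z > 3.003) ≈ 0.0027; since p < α = 0.01, reject H₀.

z = 3.003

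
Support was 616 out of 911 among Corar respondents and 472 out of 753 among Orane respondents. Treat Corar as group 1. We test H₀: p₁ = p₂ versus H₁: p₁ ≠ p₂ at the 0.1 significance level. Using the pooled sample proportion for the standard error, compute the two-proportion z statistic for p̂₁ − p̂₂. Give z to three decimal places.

p̂₁ = 616/911 = 0.67618, p̂₂ = 472/753 = 0.62683.
Pooled p̂ = (616+472)/(911+753) = 1088/1664 = 0.65385.
SE = √(p̂(1−p̂)(1/n₁+1/n₂)) = √(0.65385·0.34615·0.00242572) = √(0.000549016) = 0.02343.
z = (0.67618 − 0.62683)/0.02343 = 0.04935/0.02343 = 2.106.
p-value = 2·P(Z > 2.106) ≈ 0.0352, so at α = 0.1 we reject H₀.

z = 2.106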